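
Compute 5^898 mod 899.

315

5^1 ≡ 5 (mod 899)
5^2 ≡ 5^2 = 25 ≡ 25 (mod 899)
5^4 ≡ 25^2 = 625 ≡ 625 (mod 899)
5^8 ≡ 625^2 = 390625 ≡ 459 (mod 899)
5^16 ≡ 459^2 = 210681 ≡ 315 (mod 899)
5^32 ≡ 315^2 = 99225 ≡ 335 (mod 899)
5^64 ≡ 335^2 = 112225 ≡ 749 (mod 899)
5^128 ≡ 749^2 = 561001 ≡ 25 (mod 899)
5^256 ≡ 25^2 = 625 ≡ 625 (mod 899)
5^512 ≡ 625^2 = 390625 ≡ 459 (mod 899)
898 = 512 + 256 + 128 + 2 in binary powers of 2.
So 5^898 ≡ 459 · 625 · 25 · 25 ≡ 315 (mod 899).
Since 315 ≠ 1, base 5 is a Fermat witness: 899 is composite.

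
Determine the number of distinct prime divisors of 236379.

5

236379 = 3 · 78793
78793 = 11 · 7163
7163 = 13 · 551
551 = 19 · 29
236379 = 3 · 11 · 13 · 19 · 29, which has 5 distinct prime factors.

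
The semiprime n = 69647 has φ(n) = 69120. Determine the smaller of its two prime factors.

φ(n) = (p−1)(q−1) = n − (p+q) + 1, so p + q = 69647 − 69120 + 1 = 528.
p and q are the roots of t² − 528t + 69647 = 0.
Discriminant: 528² − 4·69647 = 278784 − 278588 = 196; √196 = 14.
q = (528 − 14)/2 = 257, p = (528 + 14)/2 = 271.
Check: 257 · 271 = 69647.

257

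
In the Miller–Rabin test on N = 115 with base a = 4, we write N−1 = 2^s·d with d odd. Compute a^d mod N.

115 − 1 = 114 = 2^1 · 57, so d = 57.
4^1 ≡ 4 (mod 115)
4^2 ≡ 4^2 = 16 ≡ 16 (mod 115)
4^4 ≡ 16^2 = 256 ≡ 26 (mod 115)
4^8 ≡ 26^2 = 676 ≡ 101 (mod 115)
4^16 ≡ 101^2 = 10201 ≡ 81 (mod 115)
4^32 ≡ 81^2 = 6561 ≡ 6 (mod 115)
57 = 32 + 16 + 8 + 1 in binary powers of 2.
So 4^57 ≡ 6 · 81 · 101 · 4 ≡ 39 (mod 115).
Squaring chain: 39; never reaches −1, so base 4 is a Miller–Rabin witness that 115 is composite.

39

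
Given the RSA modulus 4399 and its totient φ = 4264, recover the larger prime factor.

φ(n) = (p−1)(q−1) = n − (p+q) + 1, so p + q = 4399 − 4264 + 1 = 136.
p and q are the roots of t² − 136t + 4399 = 0.
Discriminant: 136² − 4·4399 = 18496 − 17596 = 900; √900 = 30.
q = (136 − 30)/2 = 53, p = (136 + 30)/2 = 83.
Check: 53 · 83 = 4399.

83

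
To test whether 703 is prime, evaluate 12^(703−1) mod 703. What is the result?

1

12^1 ≡ 12 (mod 703)
12^2 ≡ 12^2 = 144 ≡ 144 (mod 703)
12^4 ≡ 144^2 = 20736 ≡ 349 (mod 703)
12^8 ≡ 349^2 = 121801 ≡ 182 (mod 703)
12^16 ≡ 182^2 = 33124 ≡ 83 (mod 703)
12^32 ≡ 83^2 = 6889 ≡ 562 (mod 703)
12^64 ≡ 562^2 = 315844 ≡ 197 (mod 703)
12^128 ≡ 197^2 = 38809 ≡ 144 (mod 703)
12^256 ≡ 144^2 = 20736 ≡ 349 (mod 703)
12^512 ≡ 349^2 = 121801 ≡ 182 (mod 703)
702 = 512 + 128 + 32 + 16 + 8 + 4 + 2 in binary powers of 2.
So 12^702 ≡ 182 · 144 · 562 · 83 · 182 · 349 · 144 ≡ 1 (mod 703).
Since the result is 1, base 12 gives no evidence that 703 is composite.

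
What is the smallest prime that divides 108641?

13

108641 is odd.
Digit sum 20, not divisible by 3.
Ends in 1: not divisible by 5.
7: 108641 = 7·15520 + 1
11: 108641 = 11·9876 + 5
13: 108641 = 13·8357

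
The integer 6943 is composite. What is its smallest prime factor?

53

6943 is odd.
Digit sum 22, not divisible by 3.
Ends in 3: not divisible by 5.
7: 6943 = 7·991 + 6
11: 6943 = 11·631 + 2
13: 6943 = 13·534 + 1
17: 6943 = 17·408 + 7
19: 6943 = 19·365 + 8
23: 6943 = 23·301 + 20
29: 6943 = 29·239 + 12
31: 6943 = 31·223 + 30
37: 6943 = 37·187 + 24
41: 6943 = 41·169 + 14
43: 6943 = 43·161 + 20
47: 6943 = 47·147 + 34
53: 6943 = 53·131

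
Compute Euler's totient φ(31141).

Factor: 31141 = 11 · 19 · 149.
φ(31141) = (11−1) · (19−1) · (149−1) = 10 · 18 · 148 = 26640.

26640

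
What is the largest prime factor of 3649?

3649 = 41 · 89
89 is prime.
So 3649 = 41 · 89; the largest prime factor is 89.

89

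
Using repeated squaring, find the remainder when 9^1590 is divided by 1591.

269

9^1 ≡ 9 (mod 1591)
9^2 ≡ 9^2 = 81 ≡ 81 (mod 1591)
9^4 ≡ 81^2 = 6561 ≡ 197 (mod 1591)
9^8 ≡ 197^2 = 38809 ≡ 625 (mod 1591)
9^16 ≡ 625^2 = 390625 ≡ 830 (mod 1591)
9^32 ≡ 830^2 = 688900 ≡ 1588 (mod 1591)
9^64 ≡ 1588^2 = 2521744 ≡ 9 (mod 1591)
9^128 ≡ 9^2 = 81 ≡ 81 (mod 1591)
9^256 ≡ 81^2 = 6561 ≡ 197 (mod 1591)
9^512 ≡ 197^2 = 38809 ≡ 625 (mod 1591)
9^1024 ≡ 625^2 = 390625 ≡ 830 (mod 1591)
1590 = 1024 + 512 + 32 + 16 + 4 + 2 in binary powers of 2.
So 9^1590 ≡ 830 · 625 · 1588 · 830 · 197 · 81 ≡ 269 (mod 1591).
Since 269 ≠ 1, base 9 is a Fermat witness: 1591 is composite.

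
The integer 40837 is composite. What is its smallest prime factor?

97

40837 is odd.
Digit sum 22, not divisible by 3.
Ends in 7: not divisible by 5.
7: 40837 = 7·5833 + 6
11: 40837 = 11·3712 + 5
13: 40837 = 13·3141 + 4
17: 40837 = 17·2402 + 3
19: 40837 = 19·2149 + 6
23: 40837 = 23·1775 + 12
29: 40837 = 29·1408 + 5
31: 40837 = 31·1317 + 10
37: 40837 = 37·1103 + 26
41: 40837 = 41·996 + 1
43: 40837 = 43·949 + 30
47: 40837 = 47·868 + 41
53: 40837 = 53·770 + 27
59: 40837 = 59·692 + 9
61: 40837 = 61·669 + 28
67: 40837 = 67·609 + 34
71: 40837 = 71·575 + 12
73: 40837 = 73·559 + 30
79: 40837 = 79·516 + 73
83: 40837 = 83·492 + 1
89: 40837 = 89·458 + 75
97: 40837 = 97·421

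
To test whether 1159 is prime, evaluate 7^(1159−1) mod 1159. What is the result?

7^1 ≡ 7 (mod 1159)
7^2 ≡ 7^2 = 49 ≡ 49 (mod 1159)
7^4 ≡ 49^2 = 2401 ≡ 83 (mod 1159)
7^8 ≡ 83^2 = 6889 ≡ 1094 (mod 1159)
7^16 ≡ 1094^2 = 1196836 ≡ 748 (mod 1159)
7^32 ≡ 748^2 = 559504 ≡ 866 (mod 1159)
7^64 ≡ 866^2 = 749956 ≡ 83 (mod 1159)
7^128 ≡ 83^2 = 6889 ≡ 1094 (mod 1159)
7^256 ≡ 1094^2 = 1196836 ≡ 748 (mod 1159)
7^512 ≡ 748^2 = 559504 ≡ 866 (mod 1159)
7^1024 ≡ 866^2 = 749956 ≡ 83 (mod 1159)
1158 = 1024 + 128 + 4 + 2 in binary powers of 2.
So 7^1158 ≡ 83 · 1094 · 83 · 49 ≡ 723 (mod 1159).
Since 723 ≠ 1, base 7 is a Fermat witness: 1159 is composite.

723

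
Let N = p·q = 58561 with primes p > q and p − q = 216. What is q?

Since p = q + 216, we have 58561 = q(q + 216), so q² + 216q − 58561 = 0.
Discriminant: 216² + 4·58561 = 46656 + 234244 = 280900; √280900 = 530.
q = (−216 + 530)/2 = 157, and p = q + 216 = 373.
Check: 157 · 373 = 58561.

157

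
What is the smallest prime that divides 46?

2

46 is even: 2 divides it.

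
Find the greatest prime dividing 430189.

430189 = 71 · 6059
6059 = 73 · 83
83 is prime.
So 430189 = 71 · 73 · 83; the largest prime factor is 83.

83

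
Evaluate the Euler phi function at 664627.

Factor: 664627 = 47 · 79 · 179.
φ(664627) = (47−1) · (79−1) · (179−1) = 46 · 78 · 178 = 638664.

638664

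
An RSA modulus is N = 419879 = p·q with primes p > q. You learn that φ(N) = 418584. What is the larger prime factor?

φ(n) = (p−1)(q−1) = n − (p+q) + 1, so p + q = 419879 − 418584 + 1 = 1296.
p and q are the roots of t² − 1296t + 419879 = 0.
Discriminant: 1296² − 4·419879 = 1679616 − 1679516 = 100; √100 = 10.
q = (1296 − 10)/2 = 643, p = (1296 + 10)/2 = 653.
Check: 643 · 653 = 419879.

653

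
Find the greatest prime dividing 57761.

89

57761 = 11 · 5251
5251 = 59 · 89
89 is prime.
So 57761 = 11 · 59 · 89; the largest prime factor is 89.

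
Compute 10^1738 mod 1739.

10^1 ≡ 10 (mod 1739)
10^2 ≡ 10^2 = 100 ≡ 100 (mod 1739)
10^4 ≡ 100^2 = 10000 ≡ 1305 (mod 1739)
10^8 ≡ 1305^2 = 1703025 ≡ 544 (mod 1739)
10^16 ≡ 544^2 = 295936 ≡ 306 (mod 1739)
10^32 ≡ 306^2 = 93636 ≡ 1469 (mod 1739)
10^64 ≡ 1469^2 = 2157961 ≡ 1601 (mod 1739)
10^128 ≡ 1601^2 = 2563201 ≡ 1654 (mod 1739)
10^256 ≡ 1654^2 = 2735716 ≡ 269 (mod 1739)
10^512 ≡ 269^2 = 72361 ≡ 1062 (mod 1739)
10^1024 ≡ 1062^2 = 1127844 ≡ 972 (mod 1739)
1738 = 1024 + 512 + 128 + 64 + 8 + 2 in binary powers of 2.
So 10^1738 ≡ 972 · 1062 · 1654 · 1601 · 544 · 100 ≡ 1231 (mod 1739).
Since 1231 ≠ 1, base 10 is a Fermat witness: 1739 is composite.

1231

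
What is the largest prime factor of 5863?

5863 = 11 · 533
533 = 13 · 41
41 is prime.
So 5863 = 11 · 13 · 41; the largest prime factor is 41.

41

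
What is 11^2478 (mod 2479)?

11^1 ≡ 11 (mod 2479)
11^2 ≡ 11^2 = 121 ≡ 121 (mod 2479)
11^4 ≡ 121^2 = 14641 ≡ 2246 (mod 2479)
11^8 ≡ 2246^2 = 5044516 ≡ 2230 (mod 2479)
11^16 ≡ 2230^2 = 4972900 ≡ 26 (mod 2479)
11^32 ≡ 26^2 = 676 ≡ 676 (mod 2479)
11^64 ≡ 676^2 = 456976 ≡ 840 (mod 2479)
11^128 ≡ 840^2 = 705600 ≡ 1564 (mod 2479)
11^256 ≡ 1564^2 = 2446096 ≡ 1802 (mod 2479)
11^512 ≡ 1802^2 = 3247204 ≡ 2193 (mod 2479)
11^1024 ≡ 2193^2 = 4809249 ≡ 2468 (mod 2479)
11^2048 ≡ 2468^2 = 6091024 ≡ 121 (mod 2479)
2478 = 2048 + 256 + 128 + 32 + 8 + 4 + 2 in binary powers of 2.
So 11^2478 ≡ 121 · 1802 · 1564 · 676 · 2230 · 2246 · 121 ≡ 1148 (mod 2479).
Since 1148 ≠ 1, base 11 is a Fermat witness: 2479 is composite.

1148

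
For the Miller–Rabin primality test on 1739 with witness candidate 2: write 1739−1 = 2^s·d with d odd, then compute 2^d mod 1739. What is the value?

1623

1739 − 1 = 1738 = 2^1 · 869, so d = 869.
2^1 ≡ 2 (mod 1739)
2^2 ≡ 2^2 = 4 ≡ 4 (mod 1739)
2^4 ≡ 4^2 = 16 ≡ 16 (mod 1739)
2^8 ≡ 16^2 = 256 ≡ 256 (mod 1739)
2^16 ≡ 256^2 = 65536 ≡ 1193 (mod 1739)
2^32 ≡ 1193^2 = 1423249 ≡ 747 (mod 1739)
2^64 ≡ 747^2 = 558009 ≡ 1529 (mod 1739)
2^128 ≡ 1529^2 = 2337841 ≡ 625 (mod 1739)
2^256 ≡ 625^2 = 390625 ≡ 1089 (mod 1739)
2^512 ≡ 1089^2 = 1185921 ≡ 1662 (mod 1739)
869 = 512 + 256 + 64 + 32 + 4 + 1 in binary powers of 2.
So 2^869 ≡ 1662 · 1089 · 1529 · 747 · 16 · 2 ≡ 1623 (mod 1739).
Squaring chain: 1623; never reaches −1, so base 2 is a Miller–Rabin witness that 1739 is composite.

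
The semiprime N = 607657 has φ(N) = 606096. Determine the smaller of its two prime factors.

φ(n) = (p−1)(q−1) = n − (p+q) + 1, so p + q = 607657 − 606096 + 1 = 1562.
p and q are the roots of t² − 1562t + 607657 = 0.
Discriminant: 1562² − 4·607657 = 2439844 − 2430628 = 9216; √9216 = 96.
q = (1562 − 96)/2 = 733, p = (1562 + 96)/2 = 829.
Check: 733 · 829 = 607657.

733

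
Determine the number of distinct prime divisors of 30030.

30030 = 2 · 15015
15015 = 3 · 5005
5005 = 5 · 1001
1001 = 7 · 143
143 = 11 · 13
30030 = 2 · 3 · 5 · 7 · 11 · 13, which has 6 distinct prime factors.

6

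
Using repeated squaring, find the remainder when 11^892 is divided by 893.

410

11^1 ≡ 11 (mod 893)
11^2 ≡ 11^2 = 121 ≡ 121 (mod 893)
11^4 ≡ 121^2 = 14641 ≡ 353 (mod 893)
11^8 ≡ 353^2 = 124609 ≡ 482 (mod 893)
11^16 ≡ 482^2 = 232324 ≡ 144 (mod 893)
11^32 ≡ 144^2 = 20736 ≡ 197 (mod 893)
11^64 ≡ 197^2 = 38809 ≡ 410 (mod 893)
11^128 ≡ 410^2 = 168100 ≡ 216 (mod 893)
11^256 ≡ 216^2 = 46656 ≡ 220 (mod 893)
11^512 ≡ 220^2 = 48400 ≡ 178 (mod 893)
892 = 512 + 256 + 64 + 32 + 16 + 8 + 4 in binary powers of 2.
So 11^892 ≡ 178 · 220 · 410 · 197 · 144 · 482 · 353 ≡ 410 (mod 893).
Since 410 ≠ 1, base 11 is a Fermat witness: 893 is composite.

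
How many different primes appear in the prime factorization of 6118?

4

6118 = 2 · 3059
3059 = 7 · 437
437 = 19 · 23
6118 = 2 · 7 · 19 · 23, which has 4 distinct prime factors.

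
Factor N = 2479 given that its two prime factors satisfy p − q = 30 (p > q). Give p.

67

Since p = q + 30, we have 2479 = q(q + 30), so q² + 30q − 2479 = 0.
Discriminant: 30² + 4·2479 = 900 + 9916 = 10816; √10816 = 104.
q = (−30 + 104)/2 = 37, and p = q + 30 = 67.
Check: 37 · 67 = 2479.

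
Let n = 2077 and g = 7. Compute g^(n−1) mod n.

159

7^1 ≡ 7 (mod 2077)
7^2 ≡ 7^2 = 49 ≡ 49 (mod 2077)
7^4 ≡ 49^2 = 2401 ≡ 324 (mod 2077)
7^8 ≡ 324^2 = 104976 ≡ 1126 (mod 2077)
7^16 ≡ 1126^2 = 1267876 ≡ 906 (mod 2077)
7^32 ≡ 906^2 = 820836 ≡ 421 (mod 2077)
7^64 ≡ 421^2 = 177241 ≡ 696 (mod 2077)
7^128 ≡ 696^2 = 484416 ≡ 475 (mod 2077)
7^256 ≡ 475^2 = 225625 ≡ 1309 (mod 2077)
7^512 ≡ 1309^2 = 1713481 ≡ 2033 (mod 2077)
7^1024 ≡ 2033^2 = 4133089 ≡ 1936 (mod 2077)
7^2048 ≡ 1936^2 = 3748096 ≡ 1188 (mod 2077)
2076 = 2048 + 16 + 8 + 4 in binary powers of 2.
So 7^2076 ≡ 1188 · 906 · 1126 · 324 ≡ 159 (mod 2077).
Since 159 ≠ 1, base 7 is a Fermat witness: 2077 is composite.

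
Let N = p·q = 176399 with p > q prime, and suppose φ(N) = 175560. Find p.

421

φ(n) = (p−1)(q−1) = n − (p+q) + 1, so p + q = 176399 − 175560 + 1 = 840.
p and q are the roots of t² − 840t + 176399 = 0.
Discriminant: 840² − 4·176399 = 705600 − 705596 = 4; √4 = 2.
q = (840 − 2)/2 = 419, p = (840 + 2)/2 = 421.
Check: 419 · 421 = 176399.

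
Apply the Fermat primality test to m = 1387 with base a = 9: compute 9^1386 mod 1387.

1

9^1 ≡ 9 (mod 1387)
9^2 ≡ 9^2 = 81 ≡ 81 (mod 1387)
9^4 ≡ 81^2 = 6561 ≡ 1013 (mod 1387)
9^8 ≡ 1013^2 = 1026169 ≡ 1176 (mod 1387)
9^16 ≡ 1176^2 = 1382976 ≡ 137 (mod 1387)
9^32 ≡ 137^2 = 18769 ≡ 738 (mod 1387)
9^64 ≡ 738^2 = 544644 ≡ 940 (mod 1387)
9^128 ≡ 940^2 = 883600 ≡ 81 (mod 1387)
9^256 ≡ 81^2 = 6561 ≡ 1013 (mod 1387)
9^512 ≡ 1013^2 = 1026169 ≡ 1176 (mod 1387)
9^1024 ≡ 1176^2 = 1382976 ≡ 137 (mod 1387)
1386 = 1024 + 256 + 64 + 32 + 8 + 2 in binary powers of 2.
So 9^1386 ≡ 137 · 1013 · 940 · 738 · 1176 · 81 ≡ 1 (mod 1387).
Since the result is 1, base 9 gives no evidence that 1387 is composite.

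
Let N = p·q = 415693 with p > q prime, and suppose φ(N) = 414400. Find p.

φ(n) = (p−1)(q−1) = n − (p+q) + 1, so p + q = 415693 − 414400 + 1 = 1294.
p and q are the roots of t² − 1294t + 415693 = 0.
Discriminant: 1294² − 4·415693 = 1674436 − 1662772 = 11664; √11664 = 108.
q = (1294 − 108)/2 = 593, p = (1294 + 108)/2 = 701.
Check: 593 · 701 = 415693.

701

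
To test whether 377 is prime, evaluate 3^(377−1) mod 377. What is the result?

3^1 ≡ 3 (mod 377)
3^2 ≡ 3^2 = 9 ≡ 9 (mod 377)
3^4 ≡ 9^2 = 81 ≡ 81 (mod 377)
3^8 ≡ 81^2 = 6561 ≡ 152 (mod 377)
3^16 ≡ 152^2 = 23104 ≡ 107 (mod 377)
3^32 ≡ 107^2 = 11449 ≡ 139 (mod 377)
3^64 ≡ 139^2 = 19321 ≡ 94 (mod 377)
3^128 ≡ 94^2 = 8836 ≡ 165 (mod 377)
3^256 ≡ 165^2 = 27225 ≡ 81 (mod 377)
376 = 256 + 64 + 32 + 16 + 8 in binary powers of 2.
So 3^376 ≡ 81 · 94 · 139 · 107 · 152 ≡ 16 (mod 377).
Since 16 ≠ 1, base 3 is a Fermat witness: 377 is composite.

16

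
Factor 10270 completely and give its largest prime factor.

10270 = 2 · 5135
5135 = 5 · 1027
1027 = 13 · 79
79 is prime.
So 10270 = 2 · 5 · 13 · 79; the largest prime factor is 79.

79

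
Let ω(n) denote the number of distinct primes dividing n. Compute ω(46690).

46690 = 2 · 23345
23345 = 5 · 4669
4669 = 7 · 667
667 = 23 · 29
46690 = 2 · 5 · 7 · 23 · 29, which has 5 distinct prime factors.

5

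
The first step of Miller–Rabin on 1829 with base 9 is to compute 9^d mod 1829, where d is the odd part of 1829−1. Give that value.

1829 − 1 = 1828 = 2^2 · 457, so d = 457.
9^1 ≡ 9 (mod 1829)
9^2 ≡ 9^2 = 81 ≡ 81 (mod 1829)
9^4 ≡ 81^2 = 6561 ≡ 1074 (mod 1829)
9^8 ≡ 1074^2 = 1153476 ≡ 1206 (mod 1829)
9^16 ≡ 1206^2 = 1454436 ≡ 381 (mod 1829)
9^32 ≡ 381^2 = 145161 ≡ 670 (mod 1829)
9^64 ≡ 670^2 = 448900 ≡ 795 (mod 1829)
9^128 ≡ 795^2 = 632025 ≡ 1020 (mod 1829)
9^256 ≡ 1020^2 = 1040400 ≡ 1528 (mod 1829)
457 = 256 + 128 + 64 + 8 + 1 in binary powers of 2.
So 9^457 ≡ 1528 · 1020 · 795 · 1206 · 9 ≡ 1405 (mod 1829).
Squaring chain: 1405 → 534; never reaches −1, so base 9 is a Miller–Rabin witness that 1829 is composite.

1405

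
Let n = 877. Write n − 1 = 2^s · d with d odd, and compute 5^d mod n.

877 − 1 = 876 = 2^2 · 219, so d = 219.
5^1 ≡ 5 (mod 877)
5^2 ≡ 5^2 = 25 ≡ 25 (mod 877)
5^4 ≡ 25^2 = 625 ≡ 625 (mod 877)
5^8 ≡ 625^2 = 390625 ≡ 360 (mod 877)
5^16 ≡ 360^2 = 129600 ≡ 681 (mod 877)
5^32 ≡ 681^2 = 463761 ≡ 705 (mod 877)
5^64 ≡ 705^2 = 497025 ≡ 643 (mod 877)
5^128 ≡ 643^2 = 413449 ≡ 382 (mod 877)
219 = 128 + 64 + 16 + 8 + 2 + 1 in binary powers of 2.
So 5^219 ≡ 382 · 643 · 681 · 360 · 25 · 5 ≡ 151 (mod 877).
Squaring chain: 151 → 876; reaches −1, so base 5 does not prove 877 composite.

151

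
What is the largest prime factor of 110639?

83

110639 = 31 · 3569
3569 = 43 · 83
83 is prime.
So 110639 = 31 · 43 · 83; the largest prime factor is 83.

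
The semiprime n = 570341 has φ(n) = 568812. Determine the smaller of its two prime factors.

643

φ(n) = (p−1)(q−1) = n − (p+q) + 1, so p + q = 570341 − 568812 + 1 = 1530.
p and q are the roots of t² − 1530t + 570341 = 0.
Discriminant: 1530² − 4·570341 = 2340900 − 2281364 = 59536; √59536 = 244.
q = (1530 − 244)/2 = 643, p = (1530 + 244)/2 = 887.
Check: 643 · 887 = 570341.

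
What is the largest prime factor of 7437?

67

7437 = 3 · 2479
2479 = 37 · 67
67 is prime.
So 7437 = 3 · 37 · 67; the largest prime factor is 67.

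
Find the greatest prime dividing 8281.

13

8281 = 7 · 1183
1183 = 7 · 169
169 = 13 · 13
13 = 13 · 1
So 8281 = 7^2 · 13^2; the largest prime factor is 13.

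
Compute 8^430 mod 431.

1

8^1 ≡ 8 (mod 431)
8^2 ≡ 8^2 = 64 ≡ 64 (mod 431)
8^4 ≡ 64^2 = 4096 ≡ 217 (mod 431)
8^8 ≡ 217^2 = 47089 ≡ 110 (mod 431)
8^16 ≡ 110^2 = 12100 ≡ 32 (mod 431)
8^32 ≡ 32^2 = 1024 ≡ 162 (mod 431)
8^64 ≡ 162^2 = 26244 ≡ 384 (mod 431)
8^128 ≡ 384^2 = 147456 ≡ 54 (mod 431)
8^256 ≡ 54^2 = 2916 ≡ 330 (mod 431)
430 = 256 + 128 + 32 + 8 + 4 + 2 in binary powers of 2.
So 8^430 ≡ 330 · 54 · 162 · 110 · 217 · 64 ≡ 1 (mod 431).
Since the result is 1, base 8 gives no evidence that 431 is composite.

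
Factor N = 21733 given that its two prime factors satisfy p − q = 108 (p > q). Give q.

103

Since p = q + 108, we have 21733 = q(q + 108), so q² + 108q − 21733 = 0.
Discriminant: 108² + 4·21733 = 11664 + 86932 = 98596; √98596 = 314.
q = (−108 + 314)/2 = 103, and p = q + 108 = 211.
Check: 103 · 211 = 21733.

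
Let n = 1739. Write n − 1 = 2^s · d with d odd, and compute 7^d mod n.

1739 − 1 = 1738 = 2^1 · 869, so d = 869.
7^1 ≡ 7 (mod 1739)
7^2 ≡ 7^2 = 49 ≡ 49 (mod 1739)
7^4 ≡ 49^2 = 2401 ≡ 662 (mod 1739)
7^8 ≡ 662^2 = 438244 ≡ 16 (mod 1739)
7^16 ≡ 16^2 = 256 ≡ 256 (mod 1739)
7^32 ≡ 256^2 = 65536 ≡ 1193 (mod 1739)
7^64 ≡ 1193^2 = 1423249 ≡ 747 (mod 1739)
7^128 ≡ 747^2 = 558009 ≡ 1529 (mod 1739)
7^256 ≡ 1529^2 = 2337841 ≡ 625 (mod 1739)
7^512 ≡ 625^2 = 390625 ≡ 1089 (mod 1739)
869 = 512 + 256 + 64 + 32 + 4 + 1 in binary powers of 2.
So 7^869 ≡ 1089 · 625 · 747 · 1193 · 662 · 7 ≡ 1452 (mod 1739).
Squaring chain: 1452; never reaches −1, so base 7 is a Miller–Rabin witness that 1739 is composite.

1452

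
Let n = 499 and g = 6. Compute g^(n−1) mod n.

1

6^1 ≡ 6 (mod 499)
6^2 ≡ 6^2 = 36 ≡ 36 (mod 499)
6^4 ≡ 36^2 = 1296 ≡ 298 (mod 499)
6^8 ≡ 298^2 = 88804 ≡ 481 (mod 499)
6^16 ≡ 481^2 = 231361 ≡ 324 (mod 499)
6^32 ≡ 324^2 = 104976 ≡ 186 (mod 499)
6^64 ≡ 186^2 = 34596 ≡ 165 (mod 499)
6^128 ≡ 165^2 = 27225 ≡ 279 (mod 499)
6^256 ≡ 279^2 = 77841 ≡ 496 (mod 499)
498 = 256 + 128 + 64 + 32 + 16 + 2 in binary powers of 2.
So 6^498 ≡ 496 · 279 · 165 · 186 · 324 · 36 ≡ 1 (mod 499).
Since the result is 1, base 6 gives no evidence that 499 is composite.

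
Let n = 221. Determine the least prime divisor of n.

221 is odd.
Digit sum 5, not divisible by 3.
Ends in 1: not divisible by 5.
7: 221 = 7·31 + 4
11: 221 = 11·20 + 1
13: 221 = 13·17

13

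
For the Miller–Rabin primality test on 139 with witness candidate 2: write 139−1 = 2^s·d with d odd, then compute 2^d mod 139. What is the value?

139 − 1 = 138 = 2^1 · 69, so d = 69.
2^1 ≡ 2 (mod 139)
2^2 ≡ 2^2 = 4 ≡ 4 (mod 139)
2^4 ≡ 4^2 = 16 ≡ 16 (mod 139)
2^8 ≡ 16^2 = 256 ≡ 117 (mod 139)
2^16 ≡ 117^2 = 13689 ≡ 67 (mod 139)
2^32 ≡ 67^2 = 4489 ≡ 41 (mod 139)
2^64 ≡ 41^2 = 1681 ≡ 13 (mod 139)
69 = 64 + 4 + 1 in binary powers of 2.
So 2^69 ≡ 13 · 16 · 2 ≡ 138 (mod 139).
Since 2^d ≡ 138 (mod 139), base 2 does not prove 139 composite.

138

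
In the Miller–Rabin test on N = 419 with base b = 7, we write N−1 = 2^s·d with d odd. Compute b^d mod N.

1

419 − 1 = 418 = 2^1 · 209, so d = 209.
7^1 ≡ 7 (mod 419)
7^2 ≡ 7^2 = 49 ≡ 49 (mod 419)
7^4 ≡ 49^2 = 2401 ≡ 306 (mod 419)
7^8 ≡ 306^2 = 93636 ≡ 199 (mod 419)
7^16 ≡ 199^2 = 39601 ≡ 215 (mod 419)
7^32 ≡ 215^2 = 46225 ≡ 135 (mod 419)
7^64 ≡ 135^2 = 18225 ≡ 208 (mod 419)
7^128 ≡ 208^2 = 43264 ≡ 107 (mod 419)
209 = 128 + 64 + 16 + 1 in binary powers of 2.
So 7^209 ≡ 107 · 208 · 215 · 7 ≡ 1 (mod 419).
Since 7^d ≡ 1 (mod 419), base 7 does not prove 419 composite.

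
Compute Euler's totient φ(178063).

Factor: 178063 = 41 · 43 · 101.
φ(178063) = (41−1) · (43−1) · (101−1) = 40 · 42 · 100 = 168000.

168000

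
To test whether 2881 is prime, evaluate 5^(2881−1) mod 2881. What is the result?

1466

5^1 ≡ 5 (mod 2881)
5^2 ≡ 5^2 = 25 ≡ 25 (mod 2881)
5^4 ≡ 25^2 = 625 ≡ 625 (mod 2881)
5^8 ≡ 625^2 = 390625 ≡ 1690 (mod 2881)
5^16 ≡ 1690^2 = 2856100 ≡ 1029 (mod 2881)
5^32 ≡ 1029^2 = 1058841 ≡ 1514 (mod 2881)
5^64 ≡ 1514^2 = 2292196 ≡ 1801 (mod 2881)
5^128 ≡ 1801^2 = 3243601 ≡ 2476 (mod 2881)
5^256 ≡ 2476^2 = 6130576 ≡ 2689 (mod 2881)
5^512 ≡ 2689^2 = 7230721 ≡ 2292 (mod 2881)
5^1024 ≡ 2292^2 = 5253264 ≡ 1201 (mod 2881)
5^2048 ≡ 1201^2 = 1442401 ≡ 1901 (mod 2881)
2880 = 2048 + 512 + 256 + 64 in binary powers of 2.
So 5^2880 ≡ 1901 · 2292 · 2689 · 1801 ≡ 1466 (mod 2881).
Since 1466 ≠ 1, base 5 is a Fermat witness: 2881 is composite.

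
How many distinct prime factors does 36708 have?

36708 = 2^2 · 9177
9177 = 3 · 3059
3059 = 7 · 437
437 = 19 · 23
36708 = 2^2 · 3 · 7 · 19 · 23, which has 5 distinct prime factors.

5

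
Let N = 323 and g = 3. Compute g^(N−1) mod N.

264

3^1 ≡ 3 (mod 323)
3^2 ≡ 3^2 = 9 ≡ 9 (mod 323)
3^4 ≡ 9^2 = 81 ≡ 81 (mod 323)
3^8 ≡ 81^2 = 6561 ≡ 101 (mod 323)
3^16 ≡ 101^2 = 10201 ≡ 188 (mod 323)
3^32 ≡ 188^2 = 35344 ≡ 137 (mod 323)
3^64 ≡ 137^2 = 18769 ≡ 35 (mod 323)
3^128 ≡ 35^2 = 1225 ≡ 256 (mod 323)
3^256 ≡ 256^2 = 65536 ≡ 290 (mod 323)
322 = 256 + 64 + 2 in binary powers of 2.
So 3^322 ≡ 290 · 35 · 9 ≡ 264 (mod 323).
Since 264 ≠ 1, base 3 is a Fermat witness: 323 is composite.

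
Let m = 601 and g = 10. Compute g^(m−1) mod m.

1

10^1 ≡ 10 (mod 601)
10^2 ≡ 10^2 = 100 ≡ 100 (mod 601)
10^4 ≡ 100^2 = 10000 ≡ 384 (mod 601)
10^8 ≡ 384^2 = 147456 ≡ 211 (mod 601)
10^16 ≡ 211^2 = 44521 ≡ 47 (mod 601)
10^32 ≡ 47^2 = 2209 ≡ 406 (mod 601)
10^64 ≡ 406^2 = 164836 ≡ 162 (mod 601)
10^128 ≡ 162^2 = 26244 ≡ 401 (mod 601)
10^256 ≡ 401^2 = 160801 ≡ 334 (mod 601)
10^512 ≡ 334^2 = 111556 ≡ 371 (mod 601)
600 = 512 + 64 + 16 + 8 in binary powers of 2.
So 10^600 ≡ 371 · 162 · 47 · 211 ≡ 1 (mod 601).
Since the result is 1, base 10 gives no evidence that 601 is composite.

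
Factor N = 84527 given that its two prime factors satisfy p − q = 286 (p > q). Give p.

Since p = q + 286, we have 84527 = q(q + 286), so q² + 286q − 84527 = 0.
Discriminant: 286² + 4·84527 = 81796 + 338108 = 419904; √419904 = 648.
q = (−286 + 648)/2 = 181, and p = q + 286 = 467.
Check: 181 · 467 = 84527.

467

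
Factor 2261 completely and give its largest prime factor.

2261 = 7 · 323
323 = 17 · 19
19 is prime.
So 2261 = 7 · 17 · 19; the largest prime factor is 19.

19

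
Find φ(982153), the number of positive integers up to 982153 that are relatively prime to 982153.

951456

Factor: 982153 = 67 · 107 · 137.
φ(982153) = (67−1) · (107−1) · (137−1) = 66 · 106 · 136 = 951456.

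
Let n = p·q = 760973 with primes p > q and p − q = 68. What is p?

907

Since p = q + 68, we have 760973 = q(q + 68), so q² + 68q − 760973 = 0.
Discriminant: 68² + 4·760973 = 4624 + 3043892 = 3048516; √3048516 = 1746.
q = (−68 + 1746)/2 = 839, and p = q + 68 = 907.
Check: 839 · 907 = 760973.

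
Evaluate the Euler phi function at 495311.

463320

Factor: 495311 = 19 · 131 · 199.
φ(495311) = (19−1) · (131−1) · (199−1) = 18 · 130 · 198 = 463320.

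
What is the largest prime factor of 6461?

6461 = 7 · 923
923 = 13 · 71
71 is prime.
So 6461 = 7 · 13 · 71; the largest prime factor is 71.

71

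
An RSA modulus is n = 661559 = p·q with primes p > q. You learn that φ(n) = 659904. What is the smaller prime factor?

673

φ(n) = (p−1)(q−1) = n − (p+q) + 1, so p + q = 661559 − 659904 + 1 = 1656.
p and q are the roots of t² − 1656t + 661559 = 0.
Discriminant: 1656² − 4·661559 = 2742336 − 2646236 = 96100; √96100 = 310.
q = (1656 − 310)/2 = 673, p = (1656 + 310)/2 = 983.
Check: 673 · 983 = 661559.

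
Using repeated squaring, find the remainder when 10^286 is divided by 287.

256

10^1 ≡ 10 (mod 287)
10^2 ≡ 10^2 = 100 ≡ 100 (mod 287)
10^4 ≡ 100^2 = 10000 ≡ 242 (mod 287)
10^8 ≡ 242^2 = 58564 ≡ 16 (mod 287)
10^16 ≡ 16^2 = 256 ≡ 256 (mod 287)
10^32 ≡ 256^2 = 65536 ≡ 100 (mod 287)
10^64 ≡ 100^2 = 10000 ≡ 242 (mod 287)
10^128 ≡ 242^2 = 58564 ≡ 16 (mod 287)
10^256 ≡ 16^2 = 256 ≡ 256 (mod 287)
286 = 256 + 16 + 8 + 4 + 2 in binary powers of 2.
So 10^286 ≡ 256 · 256 · 16 · 242 · 100 ≡ 256 (mod 287).
Since 256 ≠ 1, base 10 is a Fermat witness: 287 is composite.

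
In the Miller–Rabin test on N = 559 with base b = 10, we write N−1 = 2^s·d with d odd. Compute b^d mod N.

207

559 − 1 = 558 = 2^1 · 279, so d = 279.
10^1 ≡ 10 (mod 559)
10^2 ≡ 10^2 = 100 ≡ 100 (mod 559)
10^4 ≡ 100^2 = 10000 ≡ 497 (mod 559)
10^8 ≡ 497^2 = 247009 ≡ 490 (mod 559)
10^16 ≡ 490^2 = 240100 ≡ 289 (mod 559)
10^32 ≡ 289^2 = 83521 ≡ 230 (mod 559)
10^64 ≡ 230^2 = 52900 ≡ 354 (mod 559)
10^128 ≡ 354^2 = 125316 ≡ 100 (mod 559)
10^256 ≡ 100^2 = 10000 ≡ 497 (mod 559)
279 = 256 + 16 + 4 + 2 + 1 in binary powers of 2.
So 10^279 ≡ 497 · 289 · 497 · 100 · 10 ≡ 207 (mod 559).
Squaring chain: 207; never reaches −1, so base 10 is a Miller–Rabin witness that 559 is composite.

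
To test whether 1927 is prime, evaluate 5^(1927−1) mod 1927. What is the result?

291

5^1 ≡ 5 (mod 1927)
5^2 ≡ 5^2 = 25 ≡ 25 (mod 1927)
5^4 ≡ 25^2 = 625 ≡ 625 (mod 1927)
5^8 ≡ 625^2 = 390625 ≡ 1371 (mod 1927)
5^16 ≡ 1371^2 = 1879641 ≡ 816 (mod 1927)
5^32 ≡ 816^2 = 665856 ≡ 1041 (mod 1927)
5^64 ≡ 1041^2 = 1083681 ≡ 707 (mod 1927)
5^128 ≡ 707^2 = 499849 ≡ 756 (mod 1927)
5^256 ≡ 756^2 = 571536 ≡ 1144 (mod 1927)
5^512 ≡ 1144^2 = 1308736 ≡ 303 (mod 1927)
5^1024 ≡ 303^2 = 91809 ≡ 1240 (mod 1927)
1926 = 1024 + 512 + 256 + 128 + 4 + 2 in binary powers of 2.
So 5^1926 ≡ 1240 · 303 · 1144 · 756 · 625 · 25 ≡ 291 (mod 1927).
Since 291 ≠ 1, base 5 is a Fermat witness: 1927 is composite.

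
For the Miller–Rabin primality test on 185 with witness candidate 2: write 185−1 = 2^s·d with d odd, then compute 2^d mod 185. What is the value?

153

185 − 1 = 184 = 2^3 · 23, so d = 23.
2^1 ≡ 2 (mod 185)
2^2 ≡ 2^2 = 4 ≡ 4 (mod 185)
2^4 ≡ 4^2 = 16 ≡ 16 (mod 185)
2^8 ≡ 16^2 = 256 ≡ 71 (mod 185)
2^16 ≡ 71^2 = 5041 ≡ 46 (mod 185)
23 = 16 + 4 + 2 + 1 in binary powers of 2.
So 2^23 ≡ 46 · 16 · 4 · 2 ≡ 153 (mod 185).
Squaring chain: 153 → 99 → 181; never reaches −1, so base 2 is a Miller–Rabin witness that 185 is composite.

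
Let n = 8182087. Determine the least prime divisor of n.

53

8182087 is odd.
Digit sum 34, not divisible by 3.
Ends in 7: not divisible by 5.
7: 8182087 = 7·1168869 + 4
11: 8182087 = 11·743826 + 1
13: 8182087 = 13·629391 + 4
17: 8182087 = 17·481299 + 4
19: 8182087 = 19·430636 + 3
23: 8182087 = 23·355742 + 21
29: 8182087 = 29·282140 + 27
31: 8182087 = 31·263938 + 9
37: 8182087 = 37·221137 + 18
41: 8182087 = 41·199563 + 4
43: 8182087 = 43·190281 + 4
47: 8182087 = 47·174086 + 45
53: 8182087 = 53·154379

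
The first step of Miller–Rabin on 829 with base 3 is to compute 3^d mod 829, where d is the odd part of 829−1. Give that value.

829 − 1 = 828 = 2^2 · 207, so d = 207.
3^1 ≡ 3 (mod 829)
3^2 ≡ 3^2 = 9 ≡ 9 (mod 829)
3^4 ≡ 9^2 = 81 ≡ 81 (mod 829)
3^8 ≡ 81^2 = 6561 ≡ 758 (mod 829)
3^16 ≡ 758^2 = 574564 ≡ 67 (mod 829)
3^32 ≡ 67^2 = 4489 ≡ 344 (mod 829)
3^64 ≡ 344^2 = 118336 ≡ 618 (mod 829)
3^128 ≡ 618^2 = 381924 ≡ 584 (mod 829)
207 = 128 + 64 + 8 + 4 + 2 + 1 in binary powers of 2.
So 3^207 ≡ 584 · 618 · 758 · 81 · 9 · 3 ≡ 1 (mod 829).
Since 3^d ≡ 1 (mod 829), base 3 does not prove 829 composite.

1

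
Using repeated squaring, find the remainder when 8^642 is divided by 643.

1

8^1 ≡ 8 (mod 643)
8^2 ≡ 8^2 = 64 ≡ 64 (mod 643)
8^4 ≡ 64^2 = 4096 ≡ 238 (mod 643)
8^8 ≡ 238^2 = 56644 ≡ 60 (mod 643)
8^16 ≡ 60^2 = 3600 ≡ 385 (mod 643)
8^32 ≡ 385^2 = 148225 ≡ 335 (mod 643)
8^64 ≡ 335^2 = 112225 ≡ 343 (mod 643)
8^128 ≡ 343^2 = 117649 ≡ 623 (mod 643)
8^256 ≡ 623^2 = 388129 ≡ 400 (mod 643)
8^512 ≡ 400^2 = 160000 ≡ 536 (mod 643)
642 = 512 + 128 + 2 in binary powers of 2.
So 8^642 ≡ 536 · 623 · 64 ≡ 1 (mod 643).
Since the result is 1, base 8 gives no evidence that 643 is composite.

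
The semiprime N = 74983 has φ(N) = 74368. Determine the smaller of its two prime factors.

φ(n) = (p−1)(q−1) = n − (p+q) + 1, so p + q = 74983 − 74368 + 1 = 616.
p and q are the roots of t² − 616t + 74983 = 0.
Discriminant: 616² − 4·74983 = 379456 − 299932 = 79524; √79524 = 282.
q = (616 − 282)/2 = 167, p = (616 + 282)/2 = 449.
Check: 167 · 449 = 74983.

167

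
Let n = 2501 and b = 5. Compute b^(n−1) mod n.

5^1 ≡ 5 (mod 2501)
5^2 ≡ 5^2 = 25 ≡ 25 (mod 2501)
5^4 ≡ 25^2 = 625 ≡ 625 (mod 2501)
5^8 ≡ 625^2 = 390625 ≡ 469 (mod 2501)
5^16 ≡ 469^2 = 219961 ≡ 2374 (mod 2501)
5^32 ≡ 2374^2 = 5635876 ≡ 1123 (mod 2501)
5^64 ≡ 1123^2 = 1261129 ≡ 625 (mod 2501)
5^128 ≡ 625^2 = 390625 ≡ 469 (mod 2501)
5^256 ≡ 469^2 = 219961 ≡ 2374 (mod 2501)
5^512 ≡ 2374^2 = 5635876 ≡ 1123 (mod 2501)
5^1024 ≡ 1123^2 = 1261129 ≡ 625 (mod 2501)
5^2048 ≡ 625^2 = 390625 ≡ 469 (mod 2501)
2500 = 2048 + 256 + 128 + 64 + 4 in binary powers of 2.
So 5^2500 ≡ 469 · 2374 · 469 · 625 · 625 ≡ 1477 (mod 2501).
Since 1477 ≠ 1, base 5 is a Fermat witness: 2501 is composite.

1477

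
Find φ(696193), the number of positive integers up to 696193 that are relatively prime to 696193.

Factor: 696193 = 61 · 101 · 113.
φ(696193) = (61−1) · (101−1) · (113−1) = 60 · 100 · 112 = 672000.

672000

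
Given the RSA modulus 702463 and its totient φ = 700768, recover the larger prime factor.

φ(n) = (p−1)(q−1) = n − (p+q) + 1, so p + q = 702463 − 700768 + 1 = 1696.
p and q are the roots of t² − 1696t + 702463 = 0.
Discriminant: 1696² − 4·702463 = 2876416 − 2809852 = 66564; √66564 = 258.
q = (1696 − 258)/2 = 719, p = (1696 + 258)/2 = 977.
Check: 719 · 977 = 702463.

977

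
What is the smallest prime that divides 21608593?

21608593 is odd.
Digit sum 34, not divisible by 3.
Ends in 3: not divisible by 5.
7: 21608593 = 7·3086941 + 6
11: 21608593 = 11·1964417 + 6
13: 21608593 = 13·1662199 + 6
17: 21608593 = 17·1271093 + 12
19: 21608593 = 19·1137294 + 7
23: 21608593 = 23·939504 + 1
29: 21608593 = 29·745123 + 26
31: 21608593 = 31·697051 + 12
37: 21608593 = 37·584016 + 1
41: 21608593 = 41·527038 + 35
43: 21608593 = 43·502525 + 18
47: 21608593 = 47·459757 + 14
53: 21608593 = 53·407709 + 16
59: 21608593 = 59·366247 + 20
61: 21608593 = 61·354239 + 14
67: 21608593 = 67·322516 + 21
71: 21608593 = 71·304346 + 27
73: 21608593 = 73·296008 + 9
79: 21608593 = 79·273526 + 39
83: 21608593 = 83·260344 + 41
89: 21608593 = 89·242793 + 16
97: 21608593 = 97·222769

97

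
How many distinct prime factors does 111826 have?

5

111826 = 2 · 55913
55913 = 11 · 5083
5083 = 13 · 391
391 = 17 · 23
111826 = 2 · 11 · 13 · 17 · 23, which has 5 distinct prime factors.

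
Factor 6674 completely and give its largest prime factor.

6674 = 2 · 3337
3337 = 47 · 71
71 is prime.
So 6674 = 2 · 47 · 71; the largest prime factor is 71.

71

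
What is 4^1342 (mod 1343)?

50

4^1 ≡ 4 (mod 1343)
4^2 ≡ 4^2 = 16 ≡ 16 (mod 1343)
4^4 ≡ 16^2 = 256 ≡ 256 (mod 1343)
4^8 ≡ 256^2 = 65536 ≡ 1072 (mod 1343)
4^16 ≡ 1072^2 = 1149184 ≡ 919 (mod 1343)
4^32 ≡ 919^2 = 844561 ≡ 1157 (mod 1343)
4^64 ≡ 1157^2 = 1338649 ≡ 1021 (mod 1343)
4^128 ≡ 1021^2 = 1042441 ≡ 273 (mod 1343)
4^256 ≡ 273^2 = 74529 ≡ 664 (mod 1343)
4^512 ≡ 664^2 = 440896 ≡ 392 (mod 1343)
4^1024 ≡ 392^2 = 153664 ≡ 562 (mod 1343)
1342 = 1024 + 256 + 32 + 16 + 8 + 4 + 2 in binary powers of 2.
So 4^1342 ≡ 562 · 664 · 1157 · 919 · 1072 · 256 · 16 ≡ 50 (mod 1343).
Since 50 ≠ 1, base 4 is a Fermat witness: 1343 is composite.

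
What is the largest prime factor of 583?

53

583 = 11 · 53
53 is prime.
So 583 = 11 · 53; the largest prime factor is 53.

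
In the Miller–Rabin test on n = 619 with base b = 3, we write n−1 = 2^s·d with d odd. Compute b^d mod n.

619 − 1 = 618 = 2^1 · 309, so d = 309.
3^1 ≡ 3 (mod 619)
3^2 ≡ 3^2 = 9 ≡ 9 (mod 619)
3^4 ≡ 9^2 = 81 ≡ 81 (mod 619)
3^8 ≡ 81^2 = 6561 ≡ 371 (mod 619)
3^16 ≡ 371^2 = 137641 ≡ 223 (mod 619)
3^32 ≡ 223^2 = 49729 ≡ 209 (mod 619)
3^64 ≡ 209^2 = 43681 ≡ 351 (mod 619)
3^128 ≡ 351^2 = 123201 ≡ 20 (mod 619)
3^256 ≡ 20^2 = 400 ≡ 400 (mod 619)
309 = 256 + 32 + 16 + 4 + 1 in binary powers of 2.
So 3^309 ≡ 400 · 209 · 223 · 81 · 3 ≡ 618 (mod 619).
Since 3^d ≡ 618 (mod 619), base 3 does not prove 619 composite.

618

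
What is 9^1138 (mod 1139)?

625

9^1 ≡ 9 (mod 1139)
9^2 ≡ 9^2 = 81 ≡ 81 (mod 1139)
9^4 ≡ 81^2 = 6561 ≡ 866 (mod 1139)
9^8 ≡ 866^2 = 749956 ≡ 494 (mod 1139)
9^16 ≡ 494^2 = 244036 ≡ 290 (mod 1139)
9^32 ≡ 290^2 = 84100 ≡ 953 (mod 1139)
9^64 ≡ 953^2 = 908209 ≡ 426 (mod 1139)
9^128 ≡ 426^2 = 181476 ≡ 375 (mod 1139)
9^256 ≡ 375^2 = 140625 ≡ 528 (mod 1139)
9^512 ≡ 528^2 = 278784 ≡ 868 (mod 1139)
9^1024 ≡ 868^2 = 753424 ≡ 545 (mod 1139)
1138 = 1024 + 64 + 32 + 16 + 2 in binary powers of 2.
So 9^1138 ≡ 545 · 426 · 953 · 290 · 81 ≡ 625 (mod 1139).
Since 625 ≠ 1, base 9 is a Fermat witness: 1139 is composite.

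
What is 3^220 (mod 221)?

55

3^1 ≡ 3 (mod 221)
3^2 ≡ 3^2 = 9 ≡ 9 (mod 221)
3^4 ≡ 9^2 = 81 ≡ 81 (mod 221)
3^8 ≡ 81^2 = 6561 ≡ 152 (mod 221)
3^16 ≡ 152^2 = 23104 ≡ 120 (mod 221)
3^32 ≡ 120^2 = 14400 ≡ 35 (mod 221)
3^64 ≡ 35^2 = 1225 ≡ 120 (mod 221)
3^128 ≡ 120^2 = 14400 ≡ 35 (mod 221)
220 = 128 + 64 + 16 + 8 + 4 in binary powers of 2.
So 3^220 ≡ 35 · 120 · 120 · 152 · 81 ≡ 55 (mod 221).
Since 55 ≠ 1, base 3 is a Fermat witness: 221 is composite.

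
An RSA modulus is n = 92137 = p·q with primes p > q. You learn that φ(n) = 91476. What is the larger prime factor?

463

φ(n) = (p−1)(q−1) = n − (p+q) + 1, so p + q = 92137 − 91476 + 1 = 662.
p and q are the roots of t² − 662t + 92137 = 0.
Discriminant: 662² − 4·92137 = 438244 − 368548 = 69696; √69696 = 264.
q = (662 − 264)/2 = 199, p = (662 + 264)/2 = 463.
Check: 199 · 463 = 92137.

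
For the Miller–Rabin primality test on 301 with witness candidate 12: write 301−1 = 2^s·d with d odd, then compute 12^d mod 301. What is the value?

118

301 − 1 = 300 = 2^2 · 75, so d = 75.
12^1 ≡ 12 (mod 301)
12^2 ≡ 12^2 = 144 ≡ 144 (mod 301)
12^4 ≡ 144^2 = 20736 ≡ 268 (mod 301)
12^8 ≡ 268^2 = 71824 ≡ 186 (mod 301)
12^16 ≡ 186^2 = 34596 ≡ 282 (mod 301)
12^32 ≡ 282^2 = 79524 ≡ 60 (mod 301)
12^64 ≡ 60^2 = 3600 ≡ 289 (mod 301)
75 = 64 + 8 + 2 + 1 in binary powers of 2.
So 12^75 ≡ 289 · 186 · 144 · 12 ≡ 118 (mod 301).
Squaring chain: 118 → 78; never reaches −1, so base 12 is a Miller–Rabin witness that 301 is composite.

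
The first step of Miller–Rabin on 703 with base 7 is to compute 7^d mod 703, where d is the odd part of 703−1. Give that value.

703 − 1 = 702 = 2^1 · 351, so d = 351.
7^1 ≡ 7 (mod 703)
7^2 ≡ 7^2 = 49 ≡ 49 (mod 703)
7^4 ≡ 49^2 = 2401 ≡ 292 (mod 703)
7^8 ≡ 292^2 = 85264 ≡ 201 (mod 703)
7^16 ≡ 201^2 = 40401 ≡ 330 (mod 703)
7^32 ≡ 330^2 = 108900 ≡ 638 (mod 703)
7^64 ≡ 638^2 = 407044 ≡ 7 (mod 703)
7^128 ≡ 7^2 = 49 ≡ 49 (mod 703)
7^256 ≡ 49^2 = 2401 ≡ 292 (mod 703)
351 = 256 + 64 + 16 + 8 + 4 + 2 + 1 in binary powers of 2.
So 7^351 ≡ 292 · 7 · 330 · 201 · 292 · 49 · 7 ≡ 1 (mod 703).
Since 7^d ≡ 1 (mod 703), base 7 does not prove 703 composite.

1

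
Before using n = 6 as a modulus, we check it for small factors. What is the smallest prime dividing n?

2

6 is even: 2 divides it.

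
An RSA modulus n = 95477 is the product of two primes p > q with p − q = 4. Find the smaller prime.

307

Since p = q + 4, we have 95477 = q(q + 4), so q² + 4q − 95477 = 0.
Discriminant: 4² + 4·95477 = 16 + 381908 = 381924; √381924 = 618.
q = (−4 + 618)/2 = 307, and p = q + 4 = 311.
Check: 307 · 311 = 95477.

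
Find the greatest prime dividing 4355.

67

4355 = 5 · 871
871 = 13 · 67
67 is prime.
So 4355 = 5 · 13 · 67; the largest prime factor is 67.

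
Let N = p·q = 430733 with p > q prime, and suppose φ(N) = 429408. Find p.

φ(n) = (p−1)(q−1) = n − (p+q) + 1, so p + q = 430733 − 429408 + 1 = 1326.
p and q are the roots of t² − 1326t + 430733 = 0.
Discriminant: 1326² − 4·430733 = 1758276 − 1722932 = 35344; √35344 = 188.
q = (1326 − 188)/2 = 569, p = (1326 + 188)/2 = 757.
Check: 569 · 757 = 430733.

757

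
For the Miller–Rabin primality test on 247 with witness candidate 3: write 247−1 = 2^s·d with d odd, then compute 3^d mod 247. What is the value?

183

247 − 1 = 246 = 2^1 · 123, so d = 123.
3^1 ≡ 3 (mod 247)
3^2 ≡ 3^2 = 9 ≡ 9 (mod 247)
3^4 ≡ 9^2 = 81 ≡ 81 (mod 247)
3^8 ≡ 81^2 = 6561 ≡ 139 (mod 247)
3^16 ≡ 139^2 = 19321 ≡ 55 (mod 247)
3^32 ≡ 55^2 = 3025 ≡ 61 (mod 247)
3^64 ≡ 61^2 = 3721 ≡ 16 (mod 247)
123 = 64 + 32 + 16 + 8 + 2 + 1 in binary powers of 2.
So 3^123 ≡ 16 · 61 · 55 · 139 · 9 · 3 ≡ 183 (mod 247).
Squaring chain: 183; never reaches −1, so base 3 is a Miller–Rabin witness that 247 is composite.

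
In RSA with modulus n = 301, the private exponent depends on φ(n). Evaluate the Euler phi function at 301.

Factor: 301 = 7 · 43.
φ(301) = (7−1) · (43−1) = 6 · 42 = 252.

252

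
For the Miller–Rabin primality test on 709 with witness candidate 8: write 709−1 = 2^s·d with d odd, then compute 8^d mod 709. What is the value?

709 − 1 = 708 = 2^2 · 177, so d = 177.
8^1 ≡ 8 (mod 709)
8^2 ≡ 8^2 = 64 ≡ 64 (mod 709)
8^4 ≡ 64^2 = 4096 ≡ 551 (mod 709)
8^8 ≡ 551^2 = 303601 ≡ 149 (mod 709)
8^16 ≡ 149^2 = 22201 ≡ 222 (mod 709)
8^32 ≡ 222^2 = 49284 ≡ 363 (mod 709)
8^64 ≡ 363^2 = 131769 ≡ 604 (mod 709)
8^128 ≡ 604^2 = 364816 ≡ 390 (mod 709)
177 = 128 + 32 + 16 + 1 in binary powers of 2.
So 8^177 ≡ 390 · 363 · 222 · 8 ≡ 613 (mod 709).
Squaring chain: 613 → 708; reaches −1, so base 8 does not prove 709 composite.

613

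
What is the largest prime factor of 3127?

3127 = 53 · 59
59 is prime.
So 3127 = 53 · 59; the largest prime factor is 59.

59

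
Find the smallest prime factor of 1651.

1651 is odd.
Digit sum 13, not divisible by 3.
Ends in 1: not divisible by 5.
7: 1651 = 7·235 + 6
11: 1651 = 11·150 + 1
13: 1651 = 13·127

13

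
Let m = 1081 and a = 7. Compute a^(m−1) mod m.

7^1 ≡ 7 (mod 1081)
7^2 ≡ 7^2 = 49 ≡ 49 (mod 1081)
7^4 ≡ 49^2 = 2401 ≡ 239 (mod 1081)
7^8 ≡ 239^2 = 57121 ≡ 909 (mod 1081)
7^16 ≡ 909^2 = 826281 ≡ 397 (mod 1081)
7^32 ≡ 397^2 = 157609 ≡ 864 (mod 1081)
7^64 ≡ 864^2 = 746496 ≡ 606 (mod 1081)
7^128 ≡ 606^2 = 367236 ≡ 777 (mod 1081)
7^256 ≡ 777^2 = 603729 ≡ 531 (mod 1081)
7^512 ≡ 531^2 = 281961 ≡ 901 (mod 1081)
7^1024 ≡ 901^2 = 811801 ≡ 1051 (mod 1081)
1080 = 1024 + 32 + 16 + 8 in binary powers of 2.
So 7^1080 ≡ 1051 · 864 · 397 · 909 ≡ 1061 (mod 1081).
Since 1061 ≠ 1, base 7 is a Fermat witness: 1081 is composite.

1061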